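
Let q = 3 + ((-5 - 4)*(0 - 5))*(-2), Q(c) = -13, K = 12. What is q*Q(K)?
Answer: 1131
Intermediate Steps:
q = -87 (q = 3 - 9*(-5)*(-2) = 3 + 45*(-2) = 3 - 90 = -87)
q*Q(K) = -87*(-13) = 1131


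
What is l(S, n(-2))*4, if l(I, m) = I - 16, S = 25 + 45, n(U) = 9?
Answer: 216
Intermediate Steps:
S = 70
l(I, m) = -16 + I
l(S, n(-2))*4 = (-16 + 70)*4 = 54*4 = 216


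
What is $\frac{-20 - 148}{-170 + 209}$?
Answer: $- \frac{56}{13} \approx -4.3077$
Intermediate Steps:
$\frac{-20 - 148}{-170 + 209} = - \frac{168}{39} = \left(-168\right) \frac{1}{39} = - \frac{56}{13}$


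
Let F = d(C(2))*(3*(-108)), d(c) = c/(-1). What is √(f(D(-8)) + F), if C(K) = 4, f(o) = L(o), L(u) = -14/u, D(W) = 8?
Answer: √5177/2 ≈ 35.976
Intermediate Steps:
f(o) = -14/o
d(c) = -c (d(c) = c*(-1) = -c)
F = 1296 (F = (-1*4)*(3*(-108)) = -4*(-324) = 1296)
√(f(D(-8)) + F) = √(-14/8 + 1296) = √(-14*⅛ + 1296) = √(-7/4 + 1296) = √(5177/4) = √5177/2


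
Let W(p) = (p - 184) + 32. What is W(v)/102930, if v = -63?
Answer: -43/20586 ≈ -0.0020888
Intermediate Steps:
W(p) = -152 + p (W(p) = (-184 + p) + 32 = -152 + p)
W(v)/102930 = (-152 - 63)/102930 = -215*1/102930 = -43/20586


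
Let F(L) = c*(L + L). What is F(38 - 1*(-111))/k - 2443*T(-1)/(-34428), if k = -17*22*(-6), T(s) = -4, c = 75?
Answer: 31147393/3219018 ≈ 9.6761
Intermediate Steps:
k = 2244 (k = -374*(-6) = 2244)
F(L) = 150*L (F(L) = 75*(L + L) = 75*(2*L) = 150*L)
F(38 - 1*(-111))/k - 2443*T(-1)/(-34428) = (150*(38 - 1*(-111)))/2244 - 2443*(-4)/(-34428) = (150*(38 + 111))*(1/2244) + 9772*(-1/34428) = (150*149)*(1/2244) - 2443/8607 = 22350*(1/2244) - 2443/8607 = 3725/374 - 2443/8607 = 31147393/3219018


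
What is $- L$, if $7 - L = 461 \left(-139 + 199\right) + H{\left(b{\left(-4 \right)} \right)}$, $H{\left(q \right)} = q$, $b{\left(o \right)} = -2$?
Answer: $27651$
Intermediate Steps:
$L = -27651$ ($L = 7 - \left(461 \left(-139 + 199\right) - 2\right) = 7 - \left(461 \cdot 60 - 2\right) = 7 - \left(27660 - 2\right) = 7 - 27658 = -27651$)
$- L = \left(-1\right) \left(-27651\right) = 27651$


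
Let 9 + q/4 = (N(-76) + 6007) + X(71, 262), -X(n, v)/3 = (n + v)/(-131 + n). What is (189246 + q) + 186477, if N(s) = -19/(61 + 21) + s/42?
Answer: 1721024638/4305 ≈ 3.9977e+5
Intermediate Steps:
N(s) = -19/82 + s/42 (N(s) = -19/82 + s*(1/42) = -19*1/82 + s/42 = -19/82 + s/42)
X(n, v) = -3*(n + v)/(-131 + n)
q = 103537123/4305 (q = -36 + 4*(((-19/82 + (1/42)*(-76)) + 6007) + 3*(-1*71 - 1*262)/(-131 + 71)) = -36 + 4*(((-19/82 - 38/21) + 6007) + 3*(-71 - 262)/(-60)) = -36 + 4*((-3515/1722 + 6007) + 3*(-1/60)*(-333)) = -36 + 4*(10340539/1722 + 333/20) = -36 + 4*(103692103/17220) = -36 + 103692103/4305 = 103537123/4305 ≈ 24050.)
(189246 + q) + 186477 = (189246 + 103537123/4305) + 186477 = 918241153/4305 + 186477 = 1721024638/4305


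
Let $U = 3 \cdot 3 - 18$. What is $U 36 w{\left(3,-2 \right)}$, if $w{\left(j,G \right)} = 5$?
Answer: $-1620$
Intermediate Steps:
$U = -9$ ($U = 9 - 18 = -9$)
$U 36 w{\left(3,-2 \right)} = \left(-9\right) 36 \cdot 5 = \left(-324\right) 5 = -1620$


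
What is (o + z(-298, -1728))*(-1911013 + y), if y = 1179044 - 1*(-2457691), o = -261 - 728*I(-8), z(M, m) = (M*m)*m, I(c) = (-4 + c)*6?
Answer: -1535497522542594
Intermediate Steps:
I(c) = -24 + 6*c
z(M, m) = M*m**2
o = 52155 (o = -261 - 728*(-24 + 6*(-8)) = -261 - 728*(-24 - 48) = -261 - 728*(-72) = -261 + 52416 = 52155)
y = 3636735 (y = 1179044 + 2457691 = 3636735)
(o + z(-298, -1728))*(-1911013 + y) = (52155 - 298*(-1728)**2)*(-1911013 + 3636735) = (52155 - 298*2985984)*1725722 = (52155 - 889823232)*1725722 = -889771077*1725722 = -1535497522542594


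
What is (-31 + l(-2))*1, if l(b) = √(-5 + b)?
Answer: -31 + I*√7 ≈ -31.0 + 2.6458*I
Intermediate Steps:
(-31 + l(-2))*1 = (-31 + √(-5 - 2))*1 = (-31 + √(-7))*1 = (-31 + I*√7)*1 = -31 + I*√7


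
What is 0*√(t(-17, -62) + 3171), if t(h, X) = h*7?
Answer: 0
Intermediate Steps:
t(h, X) = 7*h
0*√(t(-17, -62) + 3171) = 0*√(7*(-17) + 3171) = 0*√(-119 + 3171) = 0*√3052 = 0*(2*√763) = 0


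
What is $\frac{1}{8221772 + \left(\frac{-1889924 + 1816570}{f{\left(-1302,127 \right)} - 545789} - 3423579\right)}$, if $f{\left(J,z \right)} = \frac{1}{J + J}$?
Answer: $\frac{1421234557}{6819357893769317} \approx 2.0841 \cdot 10^{-7}$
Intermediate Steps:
$f{\left(J,z \right)} = \frac{1}{2 J}$
$\frac{1}{8221772 + \left(\frac{-1889924 + 1816570}{f{\left(-1302,127 \right)} - 545789} - 3423579\right)} = \frac{1}{8221772 - \left(3423579 - \frac{-1889924 + 1816570}{\frac{1}{2 \left(-1302\right)} - 545789}\right)} = \frac{1}{8221772 - \left(3423579 + \frac{73354}{\frac{1}{2} \left(- \frac{1}{1302}\right) - 545789}\right)} = \frac{1}{8221772 - \left(3423579 + \frac{73354}{- \frac{1}{2604} - 545789}\right)} = \frac{1}{8221772 - \left(3423579 + \frac{73354}{- \frac{1421234557}{2604}}\right)} = \frac{1}{8221772 - \frac{4865708592405687}{1421234557}} = \frac{1}{\frac{6819357893769317}{1421234557}} = \frac{1421234557}{6819357893769317}$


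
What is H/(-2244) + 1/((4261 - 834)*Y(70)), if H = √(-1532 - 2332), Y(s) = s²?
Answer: 1/16792300 - I*√966/1122 ≈ 5.9551e-8 - 0.027701*I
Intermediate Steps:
H = 2*I*√966 (H = √(-3864) = 2*I*√966 ≈ 62.161*I)
H/(-2244) + 1/((4261 - 834)*Y(70)) = (2*I*√966)/(-2244) + 1/((4261 - 834)*(70²)) = (2*I*√966)*(-1/2244) + 1/(3427*4900) = -I*√966/1122 + (1/3427)*(1/4900) = -I*√966/1122 + 1/16792300 = 1/16792300 - I*√966/1122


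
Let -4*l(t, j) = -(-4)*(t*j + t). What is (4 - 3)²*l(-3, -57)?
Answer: -168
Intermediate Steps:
l(t, j) = -t - j*t (l(t, j) = -(-1)*(-(t*j + t)) = -(-1)*(-(j*t + t)) = -(-1)*(-(t + j*t)) = -(-1)*(-t - j*t) = -(4*t + 4*j*t)/4 = -t - j*t)
(4 - 3)²*l(-3, -57) = (4 - 3)²*(-1*(-3)*(1 - 57)) = 1²*(-1*(-3)*(-56)) = 1*(-168) = -168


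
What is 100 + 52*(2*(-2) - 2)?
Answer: -212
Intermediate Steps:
100 + 52*(2*(-2) - 2) = 100 + 52*(-4 - 2) = 100 + 52*(-6) = 100 - 312 = -212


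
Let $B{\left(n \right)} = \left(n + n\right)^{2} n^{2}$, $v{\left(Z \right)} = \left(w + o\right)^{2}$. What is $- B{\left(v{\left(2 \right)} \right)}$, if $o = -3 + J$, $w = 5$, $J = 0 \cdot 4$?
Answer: $-1024$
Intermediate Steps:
$J = 0$
$o = -3$ ($o = -3 + 0 = -3$)
$v{\left(Z \right)} = 4$ ($v{\left(Z \right)} = \left(5 - 3\right)^{2} = 2^{2} = 4$)
$B{\left(n \right)} = 4 n^{4}$ ($B{\left(n \right)} = \left(2 n\right)^{2} n^{2} = 4 n^{2} n^{2} = 4 n^{4}$)
$- B{\left(v{\left(2 \right)} \right)} = - 4 \cdot 4^{4} = - 4 \cdot 256 = \left(-1\right) 1024 = -1024$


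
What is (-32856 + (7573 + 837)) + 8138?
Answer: -16308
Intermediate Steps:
(-32856 + (7573 + 837)) + 8138 = (-32856 + 8410) + 8138 = -24446 + 8138 = -16308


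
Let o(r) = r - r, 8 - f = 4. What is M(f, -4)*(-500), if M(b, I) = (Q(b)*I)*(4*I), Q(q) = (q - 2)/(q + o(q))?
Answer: -16000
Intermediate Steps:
f = 4 (f = 8 - 1*4 = 8 - 4 = 4)
o(r) = 0
Q(q) = (-2 + q)/q (Q(q) = (q - 2)/(q + 0) = (-2 + q)/q)
M(b, I) = 4*I²*(-2 + b)/b (M(b, I) = (((-2 + b)/b)*I)*(4*I) = (I*(-2 + b)/b)*(4*I) = 4*I²*(-2 + b)/b)
M(f, -4)*(-500) = (4*(-4)²*(-2 + 4)/4)*(-500) = (4*16*(¼)*2)*(-500) = 32*(-500) = -16000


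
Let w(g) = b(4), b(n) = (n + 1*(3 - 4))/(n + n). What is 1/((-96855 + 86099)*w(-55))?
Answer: -2/8067 ≈ -0.00024792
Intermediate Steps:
b(n) = (-1 + n)/(2*n) (b(n) = (n + 1*(-1))/((2*n)) = (n - 1)*(1/(2*n)) = (-1 + n)*(1/(2*n)) = (-1 + n)/(2*n))
w(g) = 3/8 (w(g) = (½)*(-1 + 4)/4 = (½)*(¼)*3 = 3/8)
1/((-96855 + 86099)*w(-55)) = 1/((-96855 + 86099)*(3/8)) = (8/3)/(-10756) = -1/10756*8/3 = -2/8067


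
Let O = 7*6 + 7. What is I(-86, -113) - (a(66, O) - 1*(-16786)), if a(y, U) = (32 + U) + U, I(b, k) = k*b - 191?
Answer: -7389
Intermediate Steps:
O = 49 (O = 42 + 7 = 49)
I(b, k) = -191 + b*k (I(b, k) = b*k - 191 = -191 + b*k)
a(y, U) = 32 + 2*U
I(-86, -113) - (a(66, O) - 1*(-16786)) = (-191 - 86*(-113)) - ((32 + 2*49) - 1*(-16786)) = (-191 + 9718) - ((32 + 98) + 16786) = 9527 - (130 + 16786) = 9527 - 1*16916 = 9527 - 16916 = -7389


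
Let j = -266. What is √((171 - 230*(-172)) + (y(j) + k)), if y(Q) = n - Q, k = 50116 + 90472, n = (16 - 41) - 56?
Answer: 6*√5014 ≈ 424.86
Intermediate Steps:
n = -81 (n = -25 - 56 = -81)
k = 140588
y(Q) = -81 - Q
√((171 - 230*(-172)) + (y(j) + k)) = √((171 - 230*(-172)) + ((-81 - 1*(-266)) + 140588)) = √((171 + 39560) + ((-81 + 266) + 140588)) = √(39731 + (185 + 140588)) = √(39731 + 140773) = √180504 = 6*√5014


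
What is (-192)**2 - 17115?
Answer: 19749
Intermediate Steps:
(-192)**2 - 17115 = 36864 - 17115 = 19749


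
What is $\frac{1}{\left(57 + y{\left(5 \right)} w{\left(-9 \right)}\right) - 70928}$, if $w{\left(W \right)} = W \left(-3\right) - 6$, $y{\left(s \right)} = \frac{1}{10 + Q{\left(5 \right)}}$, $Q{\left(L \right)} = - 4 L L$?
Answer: $- \frac{30}{2126137} \approx -1.411 \cdot 10^{-5}$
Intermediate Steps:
$Q{\left(L \right)} = - 4 L^{2}$
$y{\left(s \right)} = - \frac{1}{90}$ ($y{\left(s \right)} = \frac{1}{10 - 4 \cdot 5^{2}} = \frac{1}{10 - 100} = \frac{1}{-90} = - \frac{1}{90}$)
$w{\left(W \right)} = -6 - 3 W$ ($w{\left(W \right)} = - 3 W - 6 = -6 - 3 W$)
$\frac{1}{\left(57 + y{\left(5 \right)} w{\left(-9 \right)}\right) - 70928} = \frac{1}{\left(57 - \frac{-6 - -27}{90}\right) - 70928} = \frac{1}{\left(57 - \frac{-6 + 27}{90}\right) - 70928} = \frac{1}{\left(57 - \frac{7}{30}\right) - 70928} = \frac{1}{\frac{1703}{30} - 70928} = \frac{1}{- \frac{2126137}{30}} = - \frac{30}{2126137}$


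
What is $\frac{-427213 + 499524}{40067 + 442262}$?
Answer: $\frac{72311}{482329} \approx 0.14992$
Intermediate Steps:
$\frac{-427213 + 499524}{40067 + 442262} = \frac{72311}{482329}$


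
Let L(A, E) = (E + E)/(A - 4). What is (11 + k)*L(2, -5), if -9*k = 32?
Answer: 335/9 ≈ 37.222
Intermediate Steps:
k = -32/9 (k = -⅑*32 = -32/9 ≈ -3.5556)
L(A, E) = 2*E/(-4 + A) (L(A, E) = (2*E)/(-4 + A) = 2*E/(-4 + A))
(11 + k)*L(2, -5) = (11 - 32/9)*(2*(-5)/(-4 + 2)) = 67*(2*(-5)/(-2))/9 = 67*(2*(-5)*(-½))/9 = (67/9)*5 = 335/9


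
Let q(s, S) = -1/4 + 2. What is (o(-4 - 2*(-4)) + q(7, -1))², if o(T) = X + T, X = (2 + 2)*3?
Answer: 5041/16 ≈ 315.06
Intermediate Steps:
X = 12 (X = 4*3 = 12)
o(T) = 12 + T
q(s, S) = 7/4 (q(s, S) = (¼)*(-1) + 2 = -¼ + 2 = 7/4)
(o(-4 - 2*(-4)) + q(7, -1))² = ((12 + (-4 - 2*(-4))) + 7/4)² = ((12 + (-4 + 8)) + 7/4)² = ((12 + 4) + 7/4)² = (16 + 7/4)² = (71/4)² = 5041/16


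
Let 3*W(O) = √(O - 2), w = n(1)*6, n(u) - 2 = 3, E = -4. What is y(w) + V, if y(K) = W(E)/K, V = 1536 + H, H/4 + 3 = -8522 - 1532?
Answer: -38692 + I*√6/90 ≈ -38692.0 + 0.027217*I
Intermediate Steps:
n(u) = 5 (n(u) = 2 + 3 = 5)
H = -40228 (H = -12 + 4*(-8522 - 1532) = -12 + 4*(-10054) = -12 - 40216 = -40228)
w = 30 (w = 5*6 = 30)
W(O) = √(-2 + O)/3 (W(O) = √(O - 2)/3 = √(-2 + O)/3)
V = -38692 (V = 1536 - 40228 = -38692)
y(K) = I*√6/(3*K) (y(K) = (√(-2 - 4)/3)/K = (√(-6)/3)/K = ((I*√6)/3)/K = (I*√6/3)/K = I*√6/(3*K))
y(w) + V = (⅓)*I*√6/30 - 38692 = (⅓)*I*√6*(1/30) - 38692 = I*√6/90 - 38692 = -38692 + I*√6/90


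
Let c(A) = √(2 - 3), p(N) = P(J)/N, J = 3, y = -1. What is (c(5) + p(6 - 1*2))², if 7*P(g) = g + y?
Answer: -195/196 + I/7 ≈ -0.9949 + 0.14286*I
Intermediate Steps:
P(g) = -⅐ + g/7 (P(g) = (g - 1)/7 = (-1 + g)/7 = -⅐ + g/7)
p(N) = 2/(7*N) (p(N) = (-⅐ + (⅐)*3)/N = (-⅐ + 3/7)/N = 2/(7*N))
c(A) = I (c(A) = √(-1) = I)
(c(5) + p(6 - 1*2))² = (I + 2/(7*(6 - 1*2)))² = (I + 2/(7*(6 - 2)))² = (I + (2/7)/4)² = (I + (2/7)*(¼))² = (I + 1/14)² = (1/14 + I)²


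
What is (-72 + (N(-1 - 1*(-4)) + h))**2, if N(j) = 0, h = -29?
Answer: 10201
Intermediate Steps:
(-72 + (N(-1 - 1*(-4)) + h))**2 = (-72 + (0 - 29))**2 = (-72 - 29)**2 = (-101)**2 = 10201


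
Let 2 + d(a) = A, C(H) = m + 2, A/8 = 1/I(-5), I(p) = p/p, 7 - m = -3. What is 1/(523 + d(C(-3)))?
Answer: 1/529 ≈ 0.0018904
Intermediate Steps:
m = 10 (m = 7 - 1*(-3) = 7 + 3 = 10)
I(p) = 1
A = 8 (A = 8/1 = 8*1 = 8)
C(H) = 12 (C(H) = 10 + 2 = 12)
d(a) = 6 (d(a) = -2 + 8 = 6)
1/(523 + d(C(-3))) = 1/(523 + 6) = 1/529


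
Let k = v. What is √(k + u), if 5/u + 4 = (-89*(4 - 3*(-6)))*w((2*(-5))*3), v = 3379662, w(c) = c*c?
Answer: √2623769279115088693/881102 ≈ 1838.4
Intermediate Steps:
w(c) = c²
u = -5/1762204 (u = 5/(-4 + (-89*(4 - 3*(-6)))*((2*(-5))*3)²) = 5/(-4 + (-89*(4 + 18))*(-10*3)²) = 5/(-4 - 89*22*(-30)²) = 5/(-4 - 1958*900) = 5/(-4 - 1762200) = 5/(-1762204) = 5*(-1/1762204) = -5/1762204 ≈ -2.8374e-6)
k = 3379662
√(k + u) = √(3379662 - 5/1762204) = √(5955653895043/1762204) = √2623769279115088693/881102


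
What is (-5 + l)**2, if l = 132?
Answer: 16129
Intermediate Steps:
(-5 + l)**2 = (-5 + 132)**2 = 127**2 = 16129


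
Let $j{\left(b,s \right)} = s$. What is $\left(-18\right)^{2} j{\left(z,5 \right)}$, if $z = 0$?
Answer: $1620$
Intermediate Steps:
$\left(-18\right)^{2} j{\left(z,5 \right)} = \left(-18\right)^{2} \cdot 5 = 324 \cdot 5 = 1620$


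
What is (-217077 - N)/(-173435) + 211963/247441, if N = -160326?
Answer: 50804327096/42914929835 ≈ 1.1838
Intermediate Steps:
(-217077 - N)/(-173435) + 211963/247441 = (-217077 - 1*(-160326))/(-173435) + 211963/247441 = (-217077 + 160326)*(-1/173435) + 211963*(1/247441) = -56751*(-1/173435) + 211963/247441 = 56751/173435 + 211963/247441 = 50804327096/42914929835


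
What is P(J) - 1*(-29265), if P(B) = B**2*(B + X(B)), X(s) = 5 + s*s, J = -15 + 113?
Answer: 93255293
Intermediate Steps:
J = 98
X(s) = 5 + s**2
P(B) = B**2*(5 + B + B**2) (P(B) = B**2*(B + (5 + B**2)) = B**2*(5 + B + B**2))
P(J) - 1*(-29265) = 98**2*(5 + 98 + 98**2) - 1*(-29265) = 9604*(5 + 98 + 9604) + 29265 = 9604*9707 + 29265 = 93226028 + 29265 = 93255293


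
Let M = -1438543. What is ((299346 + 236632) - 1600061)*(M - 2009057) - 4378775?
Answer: 3668528172025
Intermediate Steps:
((299346 + 236632) - 1600061)*(M - 2009057) - 4378775 = ((299346 + 236632) - 1600061)*(-1438543 - 2009057) - 4378775 = (535978 - 1600061)*(-3447600) - 4378775 = -1064083*(-3447600) - 4378775 = 3668532550800 - 4378775 = 3668528172025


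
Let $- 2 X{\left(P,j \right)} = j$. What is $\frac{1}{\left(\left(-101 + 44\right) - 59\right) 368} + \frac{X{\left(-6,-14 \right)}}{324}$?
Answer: $\frac{74623}{3457728} \approx 0.021582$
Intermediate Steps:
$X{\left(P,j \right)} = - \frac{j}{2}$
$\frac{1}{\left(\left(-101 + 44\right) - 59\right) 368} + \frac{X{\left(-6,-14 \right)}}{324} = \frac{1}{\left(\left(-101 + 44\right) - 59\right) 368} + \frac{\left(- \frac{1}{2}\right) \left(-14\right)}{324} = \frac{1}{-57 - 59} \cdot \frac{1}{368} + 7 \cdot \frac{1}{324} = \frac{1}{-116} \cdot \frac{1}{368} + \frac{7}{324} = \left(- \frac{1}{116}\right) \frac{1}{368} + \frac{7}{324} = - \frac{1}{42688} + \frac{7}{324} = \frac{74623}{3457728}$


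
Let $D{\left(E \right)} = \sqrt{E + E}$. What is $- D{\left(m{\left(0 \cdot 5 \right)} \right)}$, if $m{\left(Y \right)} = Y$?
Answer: $0$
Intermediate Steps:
$D{\left(E \right)} = \sqrt{2} \sqrt{E}$ ($D{\left(E \right)} = \sqrt{2 E} = \sqrt{2} \sqrt{E}$)
$- D{\left(m{\left(0 \cdot 5 \right)} \right)} = - \sqrt{2} \sqrt{0 \cdot 5} = - \sqrt{2} \sqrt{0} = - \sqrt{2} \cdot 0 = \left(-1\right) 0 = 0$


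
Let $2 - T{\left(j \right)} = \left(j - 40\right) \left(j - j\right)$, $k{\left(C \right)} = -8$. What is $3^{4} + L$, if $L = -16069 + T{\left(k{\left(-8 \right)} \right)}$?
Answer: $-15986$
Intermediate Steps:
$T{\left(j \right)} = 2$ ($T{\left(j \right)} = 2 - \left(j - 40\right) \left(j - j\right) = 2 - \left(-40 + j\right) 0 = 2 - 0 = 2 + 0 = 2$)
$L = -16067$ ($L = -16069 + 2 = -16067$)
$3^{4} + L = 3^{4} - 16067 = 81 - 16067 = -15986$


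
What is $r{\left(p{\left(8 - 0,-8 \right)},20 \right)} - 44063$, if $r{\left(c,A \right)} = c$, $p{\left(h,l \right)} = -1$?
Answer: $-44064$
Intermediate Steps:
$r{\left(p{\left(8 - 0,-8 \right)},20 \right)} - 44063 = -1 - 44063 = -44064$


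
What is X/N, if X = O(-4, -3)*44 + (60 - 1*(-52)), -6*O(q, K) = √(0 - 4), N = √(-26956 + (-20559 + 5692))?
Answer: √4647*(-44 - 336*I)/41823 ≈ -0.071717 - 0.54766*I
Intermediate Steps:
N = 3*I*√4647 (N = √(-26956 - 14867) = √(-41823) = 3*I*√4647 ≈ 204.51*I)
O(q, K) = -I/3 (O(q, K) = -√(0 - 4)/6 = -I/3)
X = 112 - 44*I/3 (X = -I/3*44 + (60 - 1*(-52)) = -44*I/3 + (60 + 52) = -44*I/3 + 112 = 112 - 44*I/3 ≈ 112.0 - 14.667*I)
X/N = (112 - 44*I/3)/((3*I*√4647)) = (112 - 44*I/3)*(-I*√4647/13941) = -I*√4647*(112 - 44*I/3)/13941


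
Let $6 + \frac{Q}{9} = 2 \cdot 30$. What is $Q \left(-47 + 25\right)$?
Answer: $-10692$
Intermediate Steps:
$Q = 486$ ($Q = -54 + 9 \cdot 2 \cdot 30 = -54 + 9 \cdot 60 = -54 + 540 = 486$)
$Q \left(-47 + 25\right) = 486 \left(-47 + 25\right) = 486 \left(-22\right) = -10692$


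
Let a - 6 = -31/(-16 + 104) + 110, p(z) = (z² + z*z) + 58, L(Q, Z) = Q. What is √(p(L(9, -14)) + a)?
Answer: √649814/44 ≈ 18.321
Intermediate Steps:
p(z) = 58 + 2*z² (p(z) = (z² + z²) + 58 = 2*z² + 58 = 58 + 2*z²)
a = 10177/88 (a = 6 + (-31/(-16 + 104) + 110) = 6 + (-31/88 + 110) = 6 + 9649/88 = 10177/88 ≈ 115.65)
√(p(L(9, -14)) + a) = √((58 + 2*9²) + 10177/88) = √((58 + 2*81) + 10177/88) = √((58 + 162) + 10177/88) = √(220 + 10177/88) = √(29537/88) = √649814/44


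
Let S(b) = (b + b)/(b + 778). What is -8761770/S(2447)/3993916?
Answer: -14128354125/9773112452 ≈ -1.4456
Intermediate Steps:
S(b) = 2*b/(778 + b) (S(b) = (2*b)/(778 + b) = 2*b/(778 + b))
-8761770/S(2447)/3993916 = -8761770/(2*2447/(778 + 2447))/3993916 = -8761770/(2*2447/3225)*(1/3993916) = -8761770/(2*2447*(1/3225))*(1/3993916) = -8761770/4894/3225*(1/3993916) = -8761770*3225/4894*(1/3993916) = -14128354125/2447*1/3993916 = -14128354125/9773112452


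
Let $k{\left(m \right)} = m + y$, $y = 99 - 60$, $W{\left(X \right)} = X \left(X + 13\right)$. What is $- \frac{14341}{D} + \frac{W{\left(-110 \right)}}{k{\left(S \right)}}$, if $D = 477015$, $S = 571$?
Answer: $\frac{508100204}{29097915} \approx 17.462$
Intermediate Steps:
$W{\left(X \right)} = X \left(13 + X\right)$
$y = 39$
$k{\left(m \right)} = 39 + m$ ($k{\left(m \right)} = m + 39 = 39 + m$)
$- \frac{14341}{D} + \frac{W{\left(-110 \right)}}{k{\left(S \right)}} = - \frac{14341}{477015} + \frac{\left(-110\right) \left(13 - 110\right)}{39 + 571} = \left(-14341\right) \frac{1}{477015} + \frac{\left(-110\right) \left(-97\right)}{610} = - \frac{14341}{477015} + 10670 \cdot \frac{1}{610} = - \frac{14341}{477015} + \frac{1067}{61} = \frac{508100204}{29097915}$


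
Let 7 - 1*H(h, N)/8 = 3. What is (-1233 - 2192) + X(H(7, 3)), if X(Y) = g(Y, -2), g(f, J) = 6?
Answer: -3419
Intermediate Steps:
H(h, N) = 32 (H(h, N) = 56 - 8*3 = 56 - 24 = 32)
X(Y) = 6
(-1233 - 2192) + X(H(7, 3)) = (-1233 - 2192) + 6 = -3425 + 6 = -3419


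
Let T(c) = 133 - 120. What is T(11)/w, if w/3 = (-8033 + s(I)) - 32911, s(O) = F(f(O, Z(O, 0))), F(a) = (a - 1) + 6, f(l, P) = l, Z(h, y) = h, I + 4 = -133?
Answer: -13/123228 ≈ -0.00010550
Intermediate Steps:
I = -137 (I = -4 - 133 = -137)
T(c) = 13
F(a) = 5 + a (F(a) = (-1 + a) + 6 = 5 + a)
s(O) = 5 + O
w = -123228 (w = 3*((-8033 + (5 - 137)) - 32911) = 3*((-8033 - 132) - 32911) = 3*(-8165 - 32911) = 3*(-41076) = -123228)
T(11)/w = 13/(-123228) = 13*(-1/123228) = -13/123228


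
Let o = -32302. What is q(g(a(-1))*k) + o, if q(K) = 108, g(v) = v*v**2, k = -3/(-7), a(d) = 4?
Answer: -32194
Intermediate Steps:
k = 3/7 (k = -3*(-1/7) = 3/7 ≈ 0.42857)
g(v) = v**3
q(g(a(-1))*k) + o = 108 - 32302 = -32194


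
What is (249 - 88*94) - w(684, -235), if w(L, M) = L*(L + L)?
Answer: -943735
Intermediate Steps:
w(L, M) = 2*L² (w(L, M) = L*(2*L) = 2*L²)
(249 - 88*94) - w(684, -235) = (249 - 88*94) - 2*684² = (249 - 8272) - 2*467856 = -8023 - 1*935712 = -8023 - 935712 = -943735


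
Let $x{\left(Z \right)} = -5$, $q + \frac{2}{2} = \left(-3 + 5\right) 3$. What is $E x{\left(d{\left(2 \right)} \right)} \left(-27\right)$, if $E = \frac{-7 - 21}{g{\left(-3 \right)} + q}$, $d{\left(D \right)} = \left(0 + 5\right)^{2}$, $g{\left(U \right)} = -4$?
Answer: $-3780$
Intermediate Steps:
$q = 5$ ($q = -1 + \left(-3 + 5\right) 3 = -1 + 2 \cdot 3 = -1 + 6 = 5$)
$d{\left(D \right)} = 25$ ($d{\left(D \right)} = 5^{2} = 25$)
$E = -28$ ($E = \frac{-7 - 21}{-4 + 5} = - \frac{28}{1} = \left(-28\right) 1 = -28$)
$E x{\left(d{\left(2 \right)} \right)} \left(-27\right) = \left(-28\right) \left(-5\right) \left(-27\right) = 140 \left(-27\right) = -3780$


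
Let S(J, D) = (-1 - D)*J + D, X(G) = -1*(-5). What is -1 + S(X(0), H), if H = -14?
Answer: 50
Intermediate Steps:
X(G) = 5
S(J, D) = D + J*(-1 - D) (S(J, D) = J*(-1 - D) + D = D + J*(-1 - D))
-1 + S(X(0), H) = -1 + (-14 - 1*5 - 1*(-14)*5) = -1 + (-14 - 5 + 70) = -1 + 51 = 50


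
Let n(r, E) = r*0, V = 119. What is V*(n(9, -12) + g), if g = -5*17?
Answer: -10115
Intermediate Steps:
g = -85
n(r, E) = 0
V*(n(9, -12) + g) = 119*(0 - 85) = 119*(-85) = -10115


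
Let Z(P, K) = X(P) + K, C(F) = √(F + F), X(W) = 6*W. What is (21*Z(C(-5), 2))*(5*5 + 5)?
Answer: 1260 + 3780*I*√10 ≈ 1260.0 + 11953.0*I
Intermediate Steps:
C(F) = √2*√F (C(F) = √(2*F) = √2*√F)
Z(P, K) = K + 6*P (Z(P, K) = 6*P + K = K + 6*P)
(21*Z(C(-5), 2))*(5*5 + 5) = (21*(2 + 6*(√2*√(-5))))*(5*5 + 5) = (21*(2 + 6*(√2*(I*√5))))*(25 + 5) = (21*(2 + 6*(I*√10)))*30 = (21*(2 + 6*I*√10))*30 = (42 + 126*I*√10)*30 = 1260 + 3780*I*√10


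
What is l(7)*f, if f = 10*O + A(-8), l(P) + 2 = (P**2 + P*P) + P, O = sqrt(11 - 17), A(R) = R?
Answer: -824 + 1030*I*sqrt(6) ≈ -824.0 + 2523.0*I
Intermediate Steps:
O = I*sqrt(6) (O = sqrt(-6) = I*sqrt(6) ≈ 2.4495*I)
l(P) = -2 + P + 2*P**2 (l(P) = -2 + ((P**2 + P*P) + P) = -2 + ((P**2 + P**2) + P) = -2 + (2*P**2 + P) = -2 + (P + 2*P**2) = -2 + P + 2*P**2)
f = -8 + 10*I*sqrt(6) (f = 10*(I*sqrt(6)) - 8 = 10*I*sqrt(6) - 8 = -8 + 10*I*sqrt(6) ≈ -8.0 + 24.495*I)
l(7)*f = (-2 + 7 + 2*7**2)*(-8 + 10*I*sqrt(6)) = (-2 + 7 + 2*49)*(-8 + 10*I*sqrt(6)) = (-2 + 7 + 98)*(-8 + 10*I*sqrt(6)) = 103*(-8 + 10*I*sqrt(6)) = -824 + 1030*I*sqrt(6)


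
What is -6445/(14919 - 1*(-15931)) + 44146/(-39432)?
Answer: -80802167/60823860 ≈ -1.3285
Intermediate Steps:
-6445/(14919 - 1*(-15931)) + 44146/(-39432) = -6445/(14919 + 15931) + 44146*(-1/39432) = -6445/30850 - 22073/19716 = -6445*1/30850 - 22073/19716 = -1289/6170 - 22073/19716 = -80802167/60823860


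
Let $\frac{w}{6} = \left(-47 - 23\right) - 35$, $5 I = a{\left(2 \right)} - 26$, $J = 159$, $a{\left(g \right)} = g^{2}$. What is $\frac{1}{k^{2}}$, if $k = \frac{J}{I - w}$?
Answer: $\frac{9784384}{632025} \approx 15.481$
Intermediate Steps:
$I = - \frac{22}{5}$ ($I = \frac{2^{2} - 26}{5} = \frac{4 - 26}{5} = \frac{1}{5} \left(-22\right) = - \frac{22}{5} \approx -4.4$)
$w = -630$ ($w = 6 \left(\left(-47 - 23\right) - 35\right) = 6 \left(-70 - 35\right) = 6 \left(-105\right) = -630$)
$k = \frac{795}{3128}$ ($k = \frac{159}{- \frac{22}{5} - -630} = \frac{159}{- \frac{22}{5} + 630} = \frac{159}{\frac{3128}{5}} = 159 \cdot \frac{5}{3128} = \frac{795}{3128} \approx 0.25416$)
$\frac{1}{k^{2}} = \frac{1}{\left(\frac{795}{3128}\right)^{2}} = \frac{1}{\frac{632025}{9784384}} = \frac{9784384}{632025}$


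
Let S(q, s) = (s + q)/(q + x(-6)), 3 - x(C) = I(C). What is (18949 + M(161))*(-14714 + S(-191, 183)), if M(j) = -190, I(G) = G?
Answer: -1932133710/7 ≈ -2.7602e+8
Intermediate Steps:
x(C) = 3 - C
S(q, s) = (q + s)/(9 + q) (S(q, s) = (s + q)/(q + (3 - 1*(-6))) = (q + s)/(q + (3 + 6)) = (q + s)/(q + 9) = (q + s)/(9 + q))
(18949 + M(161))*(-14714 + S(-191, 183)) = (18949 - 190)*(-14714 + (-191 + 183)/(9 - 191)) = 18759*(-14714 - 8/(-182)) = 18759*(-14714 - 1/182*(-8)) = 18759*(-14714 + 4/91) = 18759*(-1338970/91) = -1932133710/7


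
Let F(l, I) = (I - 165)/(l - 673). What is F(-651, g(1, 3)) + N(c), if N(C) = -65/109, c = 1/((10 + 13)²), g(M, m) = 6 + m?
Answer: -17264/36079 ≈ -0.47851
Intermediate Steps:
c = 1/529 (c = 1/(23²) = 1/529 ≈ 0.0018904)
N(C) = -65/109 (N(C) = -65*1/109 = -65/109)
F(l, I) = (-165 + I)/(-673 + l)
F(-651, g(1, 3)) + N(c) = (-165 + (6 + 3))/(-673 - 651) - 65/109 = (-165 + 9)/(-1324) - 65/109 = -1/1324*(-156) - 65/109 = 39/331 - 65/109 = -17264/36079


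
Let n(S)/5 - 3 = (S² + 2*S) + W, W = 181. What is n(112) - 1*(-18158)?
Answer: 82918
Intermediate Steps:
n(S) = 920 + 5*S² + 10*S (n(S) = 15 + 5*((S² + 2*S) + 181) = 15 + 5*(181 + S² + 2*S) = 15 + (905 + 5*S² + 10*S) = 920 + 5*S² + 10*S)
n(112) - 1*(-18158) = (920 + 5*112² + 10*112) - 1*(-18158) = (920 + 5*12544 + 1120) + 18158 = (920 + 62720 + 1120) + 18158 = 64760 + 18158 = 82918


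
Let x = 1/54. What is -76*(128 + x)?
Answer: -262694/27 ≈ -9729.4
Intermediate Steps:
x = 1/54 ≈ 0.018519
-76*(128 + x) = -76*(128 + 1/54) = -76*6913/54 = -262694/27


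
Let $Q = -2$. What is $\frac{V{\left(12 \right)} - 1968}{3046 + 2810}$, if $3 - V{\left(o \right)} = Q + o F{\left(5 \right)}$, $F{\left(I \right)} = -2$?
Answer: $- \frac{1939}{5856} \approx -0.33111$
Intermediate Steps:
$V{\left(o \right)} = 5 + 2 o$ ($V{\left(o \right)} = 3 - \left(-2 + o \left(-2\right)\right) = 3 - \left(-2 - 2 o\right) = 3 + \left(2 + 2 o\right) = 5 + 2 o$)
$\frac{V{\left(12 \right)} - 1968}{3046 + 2810} = \frac{\left(5 + 2 \cdot 12\right) - 1968}{3046 + 2810} = \frac{\left(5 + 24\right) - 1968}{5856} = \left(29 - 1968\right) \frac{1}{5856} = \left(-1939\right) \frac{1}{5856} = - \frac{1939}{5856}$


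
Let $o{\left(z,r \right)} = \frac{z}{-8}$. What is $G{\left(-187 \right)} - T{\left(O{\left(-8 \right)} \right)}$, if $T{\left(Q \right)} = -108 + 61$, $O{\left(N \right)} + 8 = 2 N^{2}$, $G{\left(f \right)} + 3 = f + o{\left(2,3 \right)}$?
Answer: $- \frac{573}{4} \approx -143.25$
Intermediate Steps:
$o{\left(z,r \right)} = - \frac{z}{8}$ ($o{\left(z,r \right)} = z \left(- \frac{1}{8}\right) = - \frac{z}{8}$)
$G{\left(f \right)} = - \frac{13}{4} + f$ ($G{\left(f \right)} = -3 + \left(f - \frac{1}{4}\right) = -3 + \left(- \frac{1}{4} + f\right) = - \frac{13}{4} + f$)
$O{\left(N \right)} = -8 + 2 N^{2}$
$T{\left(Q \right)} = -47$
$G{\left(-187 \right)} - T{\left(O{\left(-8 \right)} \right)} = \left(- \frac{13}{4} - 187\right) - -47 = - \frac{761}{4} + 47 = - \frac{573}{4}$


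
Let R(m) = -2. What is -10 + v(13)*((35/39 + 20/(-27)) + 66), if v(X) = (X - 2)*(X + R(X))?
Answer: 2806231/351 ≈ 7995.0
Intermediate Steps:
v(X) = (-2 + X)**2 (v(X) = (X - 2)*(X - 2) = (-2 + X)*(-2 + X) = (-2 + X)**2)
-10 + v(13)*((35/39 + 20/(-27)) + 66) = -10 + (4 + 13**2 - 4*13)*((35/39 + 20/(-27)) + 66) = -10 + (4 + 169 - 52)*((35*(1/39) + 20*(-1/27)) + 66) = -10 + 121*((35/39 - 20/27) + 66) = -10 + 121*(55/351 + 66) = -10 + 121*(23221/351) = -10 + 2809741/351 = 2806231/351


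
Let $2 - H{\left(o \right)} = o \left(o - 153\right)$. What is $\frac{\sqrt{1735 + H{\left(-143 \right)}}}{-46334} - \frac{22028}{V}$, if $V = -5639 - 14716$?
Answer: $\frac{22028}{20355} - \frac{i \sqrt{40591}}{46334} \approx 1.0822 - 0.0043483 i$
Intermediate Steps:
$H{\left(o \right)} = 2 - o \left(-153 + o\right)$ ($H{\left(o \right)} = 2 - o \left(o - 153\right) = 2 - o \left(-153 + o\right)$)
$V = -20355$
$\frac{\sqrt{1735 + H{\left(-143 \right)}}}{-46334} - \frac{22028}{V} = \frac{\sqrt{1735 + \left(2 - \left(-143\right)^{2} + 153 \left(-143\right)\right)}}{-46334} - \frac{22028}{-20355} = \sqrt{1735 - 42326} \left(- \frac{1}{46334}\right) - - \frac{22028}{20355} = \sqrt{1735 - 42326} \left(- \frac{1}{46334}\right) + \frac{22028}{20355} = \sqrt{-40591} \left(- \frac{1}{46334}\right) + \frac{22028}{20355} = i \sqrt{40591} \left(- \frac{1}{46334}\right) + \frac{22028}{20355} = - \frac{i \sqrt{40591}}{46334} + \frac{22028}{20355} = \frac{22028}{20355} - \frac{i \sqrt{40591}}{46334}$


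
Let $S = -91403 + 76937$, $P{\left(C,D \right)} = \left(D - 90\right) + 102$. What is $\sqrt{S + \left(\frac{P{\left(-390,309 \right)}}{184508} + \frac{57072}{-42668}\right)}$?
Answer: $\frac{i \sqrt{14010175148920615387617}}{984073418} \approx 120.28 i$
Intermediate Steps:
$P{\left(C,D \right)} = 12 + D$ ($P{\left(C,D \right)} = \left(-90 + D\right) + 102 = 12 + D$)
$S = -14466$
$\sqrt{S + \left(\frac{P{\left(-390,309 \right)}}{184508} + \frac{57072}{-42668}\right)} = \sqrt{-14466 + \left(\frac{12 + 309}{184508} + \frac{57072}{-42668}\right)} = \sqrt{-14466 + \left(321 \cdot \frac{1}{184508} + 57072 \left(- \frac{1}{42668}\right)\right)} = \sqrt{-14466 + \left(\frac{321}{184508} - \frac{14268}{10667}\right)} = \sqrt{-14466 - \frac{2629136037}{1968146836}} = \sqrt{- \frac{28473841265613}{1968146836}} = \frac{i \sqrt{14010175148920615387617}}{984073418}$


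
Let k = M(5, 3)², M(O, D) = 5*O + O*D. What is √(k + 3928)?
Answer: 2*√1382 ≈ 74.351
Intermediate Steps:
M(O, D) = 5*O + D*O
k = 1600 (k = (5*(5 + 3))² = (5*8)² = 40² = 1600)
√(k + 3928) = √(1600 + 3928) = √5528 = 2*√1382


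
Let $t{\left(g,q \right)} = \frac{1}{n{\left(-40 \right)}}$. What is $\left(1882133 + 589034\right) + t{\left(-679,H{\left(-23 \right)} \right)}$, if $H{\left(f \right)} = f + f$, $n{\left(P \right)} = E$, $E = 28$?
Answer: $\frac{69192677}{28} \approx 2.4712 \cdot 10^{6}$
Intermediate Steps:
$n{\left(P \right)} = 28$
$H{\left(f \right)} = 2 f$
$t{\left(g,q \right)} = \frac{1}{28}$
$\left(1882133 + 589034\right) + t{\left(-679,H{\left(-23 \right)} \right)} = \left(1882133 + 589034\right) + \frac{1}{28} = 2471167 + \frac{1}{28} = \frac{69192677}{28}$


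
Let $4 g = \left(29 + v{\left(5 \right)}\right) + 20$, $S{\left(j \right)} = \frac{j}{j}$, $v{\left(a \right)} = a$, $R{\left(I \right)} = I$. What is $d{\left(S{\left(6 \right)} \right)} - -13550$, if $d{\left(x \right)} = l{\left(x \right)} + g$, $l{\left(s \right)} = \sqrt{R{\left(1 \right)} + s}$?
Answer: $\frac{27127}{2} + \sqrt{2} \approx 13565.0$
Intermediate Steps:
$S{\left(j \right)} = 1$
$l{\left(s \right)} = \sqrt{1 + s}$
$g = \frac{27}{2}$ ($g = \frac{\left(29 + 5\right) + 20}{4} = \frac{34 + 20}{4} = \frac{1}{4} \cdot 54 = \frac{27}{2} \approx 13.5$)
$d{\left(x \right)} = \frac{27}{2} + \sqrt{1 + x}$ ($d{\left(x \right)} = \sqrt{1 + x} + \frac{27}{2} = \frac{27}{2} + \sqrt{1 + x}$)
$d{\left(S{\left(6 \right)} \right)} - -13550 = \left(\frac{27}{2} + \sqrt{1 + 1}\right) - -13550 = \left(\frac{27}{2} + \sqrt{2}\right) + \left(-1429 + 14979\right) = \left(\frac{27}{2} + \sqrt{2}\right) + 13550 = \frac{27127}{2} + \sqrt{2}$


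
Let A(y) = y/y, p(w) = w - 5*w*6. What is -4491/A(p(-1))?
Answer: -4491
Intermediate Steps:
p(w) = -29*w (p(w) = w - 30*w = -29*w)
A(y) = 1
-4491/A(p(-1)) = -4491/1 = -4491*1 = -4491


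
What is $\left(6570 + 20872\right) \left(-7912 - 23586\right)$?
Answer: $-864368116$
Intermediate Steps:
$\left(6570 + 20872\right) \left(-7912 - 23586\right) = 27442 \left(-31498\right) = -864368116$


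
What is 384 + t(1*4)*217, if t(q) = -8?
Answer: -1352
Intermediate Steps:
384 + t(1*4)*217 = 384 - 8*217 = 384 - 1736 = -1352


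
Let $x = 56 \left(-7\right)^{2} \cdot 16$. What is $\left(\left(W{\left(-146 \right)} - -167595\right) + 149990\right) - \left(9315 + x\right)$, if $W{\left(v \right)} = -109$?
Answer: $264257$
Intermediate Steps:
$x = 43904$ ($x = 56 \cdot 49 \cdot 16 = 2744 \cdot 16 = 43904$)
$\left(\left(W{\left(-146 \right)} - -167595\right) + 149990\right) - \left(9315 + x\right) = \left(\left(-109 - -167595\right) + 149990\right) - 53219 = \left(\left(-109 + 167595\right) + 149990\right) - 53219 = \left(167486 + 149990\right) - 53219 = 317476 - 53219 = 264257$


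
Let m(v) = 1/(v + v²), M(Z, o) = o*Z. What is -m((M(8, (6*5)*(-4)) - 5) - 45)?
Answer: -1/1019090 ≈ -9.8127e-7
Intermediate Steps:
M(Z, o) = Z*o
-m((M(8, (6*5)*(-4)) - 5) - 45) = -1/(((8*((6*5)*(-4)) - 5) - 45)*(1 + ((8*((6*5)*(-4)) - 5) - 45))) = -1/(((8*(30*(-4)) - 5) - 45)*(1 + ((8*(30*(-4)) - 5) - 45))) = -1/(((8*(-120) - 5) - 45)*(1 + ((8*(-120) - 5) - 45))) = -1/(((-960 - 5) - 45)*(1 + ((-960 - 5) - 45))) = -1/((-965 - 45)*(1 + (-965 - 45))) = -1/((-1010)*(1 - 1010)) = -(-1)/(1010*(-1009)) = -(-1)*(-1)/(1010*1009) = -1*1/1019090 = -1/1019090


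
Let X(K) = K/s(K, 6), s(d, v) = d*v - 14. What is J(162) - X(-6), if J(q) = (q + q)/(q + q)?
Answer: 22/25 ≈ 0.88000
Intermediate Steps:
s(d, v) = -14 + d*v
J(q) = 1 (J(q) = (2*q)/((2*q)) = (2*q)*(1/(2*q)) = 1)
X(K) = K/(-14 + 6*K) (X(K) = K/(-14 + K*6) = K/(-14 + 6*K))
J(162) - X(-6) = 1 - (-6)/(2*(-7 + 3*(-6))) = 1 - (-6)/(2*(-7 - 18)) = 1 - (-6)/(2*(-25)) = 1 - (-6)*(-1)/(2*25) = 1 - 1*3/25 = 1 - 3/25 = 22/25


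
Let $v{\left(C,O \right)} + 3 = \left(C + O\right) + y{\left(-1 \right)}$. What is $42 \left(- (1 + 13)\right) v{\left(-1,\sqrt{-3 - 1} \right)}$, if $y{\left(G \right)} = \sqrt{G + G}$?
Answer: $2352 - 1176 i - 588 i \sqrt{2} \approx 2352.0 - 2007.6 i$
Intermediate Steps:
$y{\left(G \right)} = \sqrt{2} \sqrt{G}$ ($y{\left(G \right)} = \sqrt{2 G} = \sqrt{2} \sqrt{G}$)
$v{\left(C,O \right)} = -3 + C + O + i \sqrt{2}$ ($v{\left(C,O \right)} = -3 + \left(\left(C + O\right) + \sqrt{2} \sqrt{-1}\right) = -3 + \left(\left(C + O\right) + \sqrt{2} i\right) = -3 + \left(\left(C + O\right) + i \sqrt{2}\right) = -3 + \left(C + O + i \sqrt{2}\right) = -3 + C + O + i \sqrt{2}$)
$42 \left(- (1 + 13)\right) v{\left(-1,\sqrt{-3 - 1} \right)} = 42 \left(- (1 + 13)\right) \left(-3 - 1 + \sqrt{-3 - 1} + i \sqrt{2}\right) = 42 \left(\left(-1\right) 14\right) \left(-3 - 1 + \sqrt{-4} + i \sqrt{2}\right) = 42 \left(-14\right) \left(-3 - 1 + 2 i + i \sqrt{2}\right) = - 588 \left(-4 + 2 i + i \sqrt{2}\right) = 2352 - 1176 i - 588 i \sqrt{2}$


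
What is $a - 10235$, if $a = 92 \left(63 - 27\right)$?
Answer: $-6923$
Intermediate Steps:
$a = 3312$ ($a = 92 \cdot 36 = 3312$)
$a - 10235 = 3312 - 10235 = -6923$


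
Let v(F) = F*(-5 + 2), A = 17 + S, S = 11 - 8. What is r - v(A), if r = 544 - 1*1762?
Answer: -1158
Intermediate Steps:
S = 3
r = -1218 (r = 544 - 1762 = -1218)
A = 20 (A = 17 + 3 = 20)
v(F) = -3*F (v(F) = F*(-3) = -3*F)
r - v(A) = -1218 - (-3)*20 = -1218 - 1*(-60) = -1218 + 60 = -1158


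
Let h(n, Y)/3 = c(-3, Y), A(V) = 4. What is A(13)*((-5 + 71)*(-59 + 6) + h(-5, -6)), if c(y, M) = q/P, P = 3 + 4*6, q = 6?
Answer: -41968/3 ≈ -13989.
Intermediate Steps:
P = 27 (P = 3 + 24 = 27)
c(y, M) = 2/9 (c(y, M) = 6/27 = 6*(1/27) = 2/9)
h(n, Y) = ⅔ (h(n, Y) = 3*(2/9) = ⅔)
A(13)*((-5 + 71)*(-59 + 6) + h(-5, -6)) = 4*((-5 + 71)*(-59 + 6) + ⅔) = 4*(66*(-53) + ⅔) = 4*(-3498 + ⅔) = 4*(-10492/3) = -41968/3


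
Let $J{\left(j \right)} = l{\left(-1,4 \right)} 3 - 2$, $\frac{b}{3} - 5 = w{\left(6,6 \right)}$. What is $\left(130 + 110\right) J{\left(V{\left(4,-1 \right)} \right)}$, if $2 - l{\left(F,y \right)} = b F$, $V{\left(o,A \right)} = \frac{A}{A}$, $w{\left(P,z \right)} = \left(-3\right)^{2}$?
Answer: $31200$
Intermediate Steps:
$w{\left(P,z \right)} = 9$
$b = 42$ ($b = 15 + 3 \cdot 9 = 15 + 27 = 42$)
$V{\left(o,A \right)} = 1$
$l{\left(F,y \right)} = 2 - 42 F$
$J{\left(j \right)} = 130$ ($J{\left(j \right)} = \left(2 - -42\right) 3 - 2 = \left(2 + 42\right) 3 - 2 = 44 \cdot 3 - 2 = 132 - 2 = 130$)
$\left(130 + 110\right) J{\left(V{\left(4,-1 \right)} \right)} = \left(130 + 110\right) 130 = 240 \cdot 130 = 31200$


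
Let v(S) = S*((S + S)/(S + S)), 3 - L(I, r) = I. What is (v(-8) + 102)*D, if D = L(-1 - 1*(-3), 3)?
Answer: 94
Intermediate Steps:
L(I, r) = 3 - I
D = 1 (D = 3 - (-1 - 1*(-3)) = 3 - (-1 + 3) = 3 - 1*2 = 3 - 2 = 1)
v(S) = S (v(S) = S*((2*S)/((2*S))) = S*((2*S)*(1/(2*S))) = S*1 = S)
(v(-8) + 102)*D = (-8 + 102)*1 = 94*1 = 94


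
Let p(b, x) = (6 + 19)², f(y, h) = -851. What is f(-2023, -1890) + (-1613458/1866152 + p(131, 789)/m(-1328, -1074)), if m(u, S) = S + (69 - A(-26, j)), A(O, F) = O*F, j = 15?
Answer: -97883726315/114768348 ≈ -852.88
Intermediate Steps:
A(O, F) = F*O
m(u, S) = 459 + S (m(u, S) = S + (69 - 15*(-26)) = S + (69 - 1*(-390)) = S + (69 + 390) = S + 459 = 459 + S)
p(b, x) = 625 (p(b, x) = 25² = 625)
f(-2023, -1890) + (-1613458/1866152 + p(131, 789)/m(-1328, -1074)) = -851 + (-1613458/1866152 + 625/(459 - 1074)) = -851 + (-1613458*1/1866152 + 625/(-615)) = -851 + (-806729/933076 + 625*(-1/615)) = -851 + (-806729/933076 - 125/123) = -851 - 215862167/114768348 = -97883726315/114768348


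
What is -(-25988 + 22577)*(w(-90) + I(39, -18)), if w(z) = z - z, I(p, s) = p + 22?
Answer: 208071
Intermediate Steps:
I(p, s) = 22 + p
w(z) = 0
-(-25988 + 22577)*(w(-90) + I(39, -18)) = -(-25988 + 22577)*(0 + (22 + 39)) = -(-3411)*(0 + 61) = -(-3411)*61 = -1*(-208071) = 208071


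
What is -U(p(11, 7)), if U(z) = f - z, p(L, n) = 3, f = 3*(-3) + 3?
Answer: 9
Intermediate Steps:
f = -6 (f = -9 + 3 = -6)
U(z) = -6 - z
-U(p(11, 7)) = -(-6 - 1*3) = -(-6 - 3) = -1*(-9) = 9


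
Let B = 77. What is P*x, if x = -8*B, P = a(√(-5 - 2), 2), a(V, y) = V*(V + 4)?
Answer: 4312 - 2464*I*√7 ≈ 4312.0 - 6519.1*I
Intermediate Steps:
a(V, y) = V*(4 + V)
P = I*√7*(4 + I*√7) (P = √(-5 - 2)*(4 + √(-5 - 2)) = √(-7)*(4 + √(-7)) = (I*√7)*(4 + I*√7) = I*√7*(4 + I*√7) ≈ -7.0 + 10.583*I)
x = -616 (x = -8*77 = -616)
P*x = (-7 + 4*I*√7)*(-616) = 4312 - 2464*I*√7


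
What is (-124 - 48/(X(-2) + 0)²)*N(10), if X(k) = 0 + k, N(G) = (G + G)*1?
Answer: -2720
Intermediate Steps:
N(G) = 2*G (N(G) = (2*G)*1 = 2*G)
X(k) = k
(-124 - 48/(X(-2) + 0)²)*N(10) = (-124 - 48/(-2 + 0)²)*(2*10) = (-124 - 48/((-2)²))*20 = (-124 - 48/4)*20 = (-124 - 48*¼)*20 = (-124 - 12)*20 = -136*20 = -2720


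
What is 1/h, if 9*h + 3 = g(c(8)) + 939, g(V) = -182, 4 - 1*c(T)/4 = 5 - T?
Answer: 9/754 ≈ 0.011936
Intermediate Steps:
c(T) = -4 + 4*T (c(T) = 16 - 4*(5 - T) = 16 + (-20 + 4*T) = -4 + 4*T)
h = 754/9 (h = -⅓ + (-182 + 939)/9 = -⅓ + (⅑)*757 = -⅓ + 757/9 = 754/9 ≈ 83.778)
1/h = 1/(754/9) = 9/754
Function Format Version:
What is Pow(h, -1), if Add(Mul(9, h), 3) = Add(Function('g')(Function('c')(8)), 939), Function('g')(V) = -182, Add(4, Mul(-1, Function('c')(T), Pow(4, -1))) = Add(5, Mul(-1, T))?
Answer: Rational(9, 754) ≈ 0.011936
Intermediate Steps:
Function('c')(T) = Add(-4, Mul(4, T)) (Function('c')(T) = Add(16, Mul(-4, Add(5, Mul(-1, T)))) = Add(16, Add(-20, Mul(4, T))) = Add(-4, Mul(4, T)))
h = Rational(754, 9) (h = Add(Rational(-1, 3), Mul(Rational(1, 9), Add(-182, 939))) = Add(Rational(-1, 3), Mul(Rational(1, 9), 757)) = Add(Rational(-1, 3), Rational(757, 9)) = Rational(754, 9) ≈ 83.778)
Pow(h, -1) = Pow(Rational(754, 9), -1) = Rational(9, 754)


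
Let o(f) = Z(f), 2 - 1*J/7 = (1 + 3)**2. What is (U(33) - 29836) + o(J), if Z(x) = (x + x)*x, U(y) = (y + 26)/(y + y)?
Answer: -701389/66 ≈ -10627.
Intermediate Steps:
U(y) = (26 + y)/(2*y) (U(y) = (26 + y)/((2*y)) = (26 + y)*(1/(2*y)) = (26 + y)/(2*y))
Z(x) = 2*x**2 (Z(x) = (2*x)*x = 2*x**2)
J = -98 (J = 14 - 7*(1 + 3)**2 = 14 - 7*4**2 = 14 - 7*16 = 14 - 112 = -98)
o(f) = 2*f**2
(U(33) - 29836) + o(J) = ((1/2)*(26 + 33)/33 - 29836) + 2*(-98)**2 = ((1/2)*(1/33)*59 - 29836) + 2*9604 = (59/66 - 29836) + 19208 = -1969117/66 + 19208 = -701389/66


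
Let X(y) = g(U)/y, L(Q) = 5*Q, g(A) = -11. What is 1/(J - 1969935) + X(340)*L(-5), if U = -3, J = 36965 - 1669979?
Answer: 198162127/245000532 ≈ 0.80882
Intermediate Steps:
J = -1633014
X(y) = -11/y
1/(J - 1969935) + X(340)*L(-5) = 1/(-1633014 - 1969935) + (-11/340)*(5*(-5)) = 1/(-3602949) - 11*1/340*(-25) = -1/3602949 - 11/340*(-25) = -1/3602949 + 55/68 = 198162127/245000532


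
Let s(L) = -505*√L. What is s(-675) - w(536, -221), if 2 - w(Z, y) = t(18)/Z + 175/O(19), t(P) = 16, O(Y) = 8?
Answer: 10669/536 - 7575*I*√3 ≈ 19.905 - 13120.0*I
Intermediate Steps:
w(Z, y) = -159/8 - 16/Z (w(Z, y) = 2 - (16/Z + 175/8) = 2 - (175/8 + 16/Z) = 2 + (-175/8 - 16/Z) = -159/8 - 16/Z)
s(-675) - w(536, -221) = -7575*I*√3 - (-159/8 - 16/536) = -7575*I*√3 - (-159/8 - 16*1/536) = -7575*I*√3 - (-159/8 - 2/67) = -7575*I*√3 - 1*(-10669/536) = -7575*I*√3 + 10669/536 = 10669/536 - 7575*I*√3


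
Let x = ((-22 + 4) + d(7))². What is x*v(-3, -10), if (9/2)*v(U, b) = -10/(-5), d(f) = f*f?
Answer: 3844/9 ≈ 427.11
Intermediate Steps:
d(f) = f²
v(U, b) = 4/9 (v(U, b) = 2*(-10/(-5))/9 = 2*(-10*(-⅕))/9 = (2/9)*2 = 4/9)
x = 961 (x = ((-22 + 4) + 7²)² = (-18 + 49)² = 31² = 961)
x*v(-3, -10) = 961*(4/9) = 3844/9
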